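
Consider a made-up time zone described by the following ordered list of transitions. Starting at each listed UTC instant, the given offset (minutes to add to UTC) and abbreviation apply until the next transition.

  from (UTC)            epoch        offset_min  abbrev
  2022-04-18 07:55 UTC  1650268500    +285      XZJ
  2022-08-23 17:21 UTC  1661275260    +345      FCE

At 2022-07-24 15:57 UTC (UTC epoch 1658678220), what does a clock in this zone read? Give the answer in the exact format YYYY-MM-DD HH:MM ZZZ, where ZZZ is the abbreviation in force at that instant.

Query: 2022-07-24 15:57 UTC
Rule 1/2 (XZJ, +04:45): 2022-04-18 07:55 UTC ≤ query < 2022-08-23 17:21 UTC
15·60 + 57 + 285 = 1242 min
1242 = 0·1440 + 1242; 1242 = 20·60 + 42 → 20:42, same day
→ 2022-07-24 20:42 XZJ

2022-07-24 20:42 XZJ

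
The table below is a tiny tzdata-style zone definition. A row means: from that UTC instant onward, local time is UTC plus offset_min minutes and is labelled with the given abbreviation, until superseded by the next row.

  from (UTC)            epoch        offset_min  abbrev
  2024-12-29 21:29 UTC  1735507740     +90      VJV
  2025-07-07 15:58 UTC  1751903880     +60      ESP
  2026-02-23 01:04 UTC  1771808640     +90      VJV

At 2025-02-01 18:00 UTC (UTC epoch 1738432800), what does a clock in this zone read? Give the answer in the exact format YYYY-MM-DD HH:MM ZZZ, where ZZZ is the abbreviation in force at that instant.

2025-02-01 19:30 VJV

Query: 2025-02-01 18:00 UTC
Rule 1/3 (VJV, +01:30): 2024-12-29 21:29 UTC ≤ query < 2025-07-07 15:58 UTC
18·60 + 0 + 90 = 1170 min
1170 = 0·1440 + 1170; 1170 = 19·60 + 30 → 19:30, same day
→ 2025-02-01 19:30 VJV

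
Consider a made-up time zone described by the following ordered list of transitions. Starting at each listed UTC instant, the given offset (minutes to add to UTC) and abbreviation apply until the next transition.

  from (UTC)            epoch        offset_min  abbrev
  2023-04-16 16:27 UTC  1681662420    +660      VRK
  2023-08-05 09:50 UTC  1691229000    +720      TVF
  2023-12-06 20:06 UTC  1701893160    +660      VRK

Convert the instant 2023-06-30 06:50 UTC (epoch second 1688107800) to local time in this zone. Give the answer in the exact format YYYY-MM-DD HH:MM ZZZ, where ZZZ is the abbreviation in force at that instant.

Query: 2023-06-30 06:50 UTC
Rule 1/3 (VRK, +11:00): 2023-04-16 16:27 UTC ≤ query < 2023-08-05 09:50 UTC
6·60 + 50 + 660 = 1070 min
1070 = 0·1440 + 1070; 1070 = 17·60 + 50 → 17:50, same day
→ 2023-06-30 17:50 VRK

2023-06-30 17:50 VRK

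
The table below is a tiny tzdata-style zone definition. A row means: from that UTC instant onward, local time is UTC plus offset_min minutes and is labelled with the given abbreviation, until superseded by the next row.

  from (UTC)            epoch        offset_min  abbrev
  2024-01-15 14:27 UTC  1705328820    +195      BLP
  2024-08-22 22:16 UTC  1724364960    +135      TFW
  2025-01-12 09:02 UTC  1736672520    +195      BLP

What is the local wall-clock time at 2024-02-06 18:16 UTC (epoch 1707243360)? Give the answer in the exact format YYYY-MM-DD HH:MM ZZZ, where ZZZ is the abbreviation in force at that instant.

Query: 2024-02-06 18:16 UTC
Rule 1/3 (BLP, +03:15): 2024-01-15 14:27 UTC ≤ query < 2024-08-22 22:16 UTC
18·60 + 16 + 195 = 1291 min
1291 = 0·1440 + 1291; 1291 = 21·60 + 31 → 21:31, same day
→ 2024-02-06 21:31 BLP

2024-02-06 21:31 BLP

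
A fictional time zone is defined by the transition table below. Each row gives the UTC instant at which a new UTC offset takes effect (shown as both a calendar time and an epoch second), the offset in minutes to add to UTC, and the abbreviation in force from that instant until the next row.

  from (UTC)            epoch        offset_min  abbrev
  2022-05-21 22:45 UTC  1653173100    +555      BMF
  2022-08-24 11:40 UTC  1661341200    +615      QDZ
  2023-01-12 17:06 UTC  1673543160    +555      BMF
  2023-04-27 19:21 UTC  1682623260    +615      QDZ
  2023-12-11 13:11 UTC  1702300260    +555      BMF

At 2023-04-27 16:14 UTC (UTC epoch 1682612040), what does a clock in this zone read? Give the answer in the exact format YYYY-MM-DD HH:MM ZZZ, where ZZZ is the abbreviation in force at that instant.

Query: 2023-04-27 16:14 UTC
Rule 3/5 (BMF, +09:15): 2023-01-12 17:06 UTC ≤ query < 2023-04-27 19:21 UTC
16·60 + 14 + 555 = 1529 min
1529 = 1·1440 + 89; 89 = 1·60 + 29 → 01:29, 2023-04-27 + 1 day = 2023-04-28
→ 2023-04-28 01:29 BMF

2023-04-28 01:29 BMF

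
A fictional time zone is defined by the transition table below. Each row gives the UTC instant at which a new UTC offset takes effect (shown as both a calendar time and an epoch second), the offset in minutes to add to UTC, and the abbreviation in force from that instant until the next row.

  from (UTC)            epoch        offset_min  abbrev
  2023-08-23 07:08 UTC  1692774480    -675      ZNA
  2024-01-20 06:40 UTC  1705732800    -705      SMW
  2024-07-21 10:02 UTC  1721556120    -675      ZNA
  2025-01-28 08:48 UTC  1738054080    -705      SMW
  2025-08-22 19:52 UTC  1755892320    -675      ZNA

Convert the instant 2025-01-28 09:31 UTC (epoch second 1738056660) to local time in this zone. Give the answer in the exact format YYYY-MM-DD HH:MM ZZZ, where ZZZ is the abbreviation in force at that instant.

Query: 2025-01-28 09:31 UTC
Rule 4/5 (SMW, -11:45): 2025-01-28 08:48 UTC ≤ query < 2025-08-22 19:52 UTC
9·60 + 31 - 705 = -134 min
-134 = -1·1440 + 1306; 1306 = 21·60 + 46 → 21:46, 2025-01-28 - 1 day = 2025-01-27
→ 2025-01-27 21:46 SMW

2025-01-27 21:46 SMW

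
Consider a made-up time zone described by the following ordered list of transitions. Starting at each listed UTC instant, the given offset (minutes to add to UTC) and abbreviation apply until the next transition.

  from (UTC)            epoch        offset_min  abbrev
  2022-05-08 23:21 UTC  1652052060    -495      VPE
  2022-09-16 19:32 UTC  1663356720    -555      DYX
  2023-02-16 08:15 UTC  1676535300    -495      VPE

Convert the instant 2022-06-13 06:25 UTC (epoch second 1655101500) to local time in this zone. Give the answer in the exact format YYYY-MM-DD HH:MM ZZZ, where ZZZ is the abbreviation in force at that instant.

2022-06-12 22:10 VPE

Query: 2022-06-13 06:25 UTC
Rule 1/3 (VPE, -08:15): 2022-05-08 23:21 UTC ≤ query < 2022-09-16 19:32 UTC
6·60 + 25 - 495 = -110 min
-110 = -1·1440 + 1330; 1330 = 22·60 + 10 → 22:10, 2022-06-13 - 1 day = 2022-06-12
→ 2022-06-12 22:10 VPE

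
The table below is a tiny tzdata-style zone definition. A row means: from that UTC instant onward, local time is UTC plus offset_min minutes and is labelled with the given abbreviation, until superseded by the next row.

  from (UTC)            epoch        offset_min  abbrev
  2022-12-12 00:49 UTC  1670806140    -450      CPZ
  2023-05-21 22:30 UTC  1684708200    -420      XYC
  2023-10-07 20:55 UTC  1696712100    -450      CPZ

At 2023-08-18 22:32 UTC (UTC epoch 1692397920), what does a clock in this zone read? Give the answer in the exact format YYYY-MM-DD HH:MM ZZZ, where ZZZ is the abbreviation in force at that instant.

2023-08-18 15:32 XYC

Query: 2023-08-18 22:32 UTC
Rule 2/3 (XYC, -07:00): 2023-05-21 22:30 UTC ≤ query < 2023-10-07 20:55 UTC
22·60 + 32 - 420 = 932 min
932 = 0·1440 + 932; 932 = 15·60 + 32 → 15:32, same day
→ 2023-08-18 15:32 XYC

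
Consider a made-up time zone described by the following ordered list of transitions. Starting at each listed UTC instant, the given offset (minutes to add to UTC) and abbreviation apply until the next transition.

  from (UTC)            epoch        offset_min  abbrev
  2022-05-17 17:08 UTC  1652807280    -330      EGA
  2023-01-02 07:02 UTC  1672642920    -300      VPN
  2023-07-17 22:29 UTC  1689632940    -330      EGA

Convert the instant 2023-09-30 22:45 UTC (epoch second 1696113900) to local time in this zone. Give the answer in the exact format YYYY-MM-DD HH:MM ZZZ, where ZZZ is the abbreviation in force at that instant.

2023-09-30 17:15 EGA

Query: 2023-09-30 22:45 UTC
Rule 3/3 (EGA, -05:30): 2023-07-17 22:29 UTC ≤ query < +∞
22·60 + 45 - 330 = 1035 min
1035 = 0·1440 + 1035; 1035 = 17·60 + 15 → 17:15, same day
→ 2023-09-30 17:15 EGA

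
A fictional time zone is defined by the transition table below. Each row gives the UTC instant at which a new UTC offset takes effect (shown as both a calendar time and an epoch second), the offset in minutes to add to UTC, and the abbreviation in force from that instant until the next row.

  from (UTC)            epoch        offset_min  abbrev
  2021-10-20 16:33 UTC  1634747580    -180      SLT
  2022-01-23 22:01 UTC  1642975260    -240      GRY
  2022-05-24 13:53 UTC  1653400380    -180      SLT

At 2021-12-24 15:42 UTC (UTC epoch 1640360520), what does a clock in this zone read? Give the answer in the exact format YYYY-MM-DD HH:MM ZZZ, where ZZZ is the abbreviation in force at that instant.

2021-12-24 12:42 SLT

Query: 2021-12-24 15:42 UTC
Rule 1/3 (SLT, -03:00): 2021-10-20 16:33 UTC ≤ query < 2022-01-23 22:01 UTC
15·60 + 42 - 180 = 762 min
762 = 0·1440 + 762; 762 = 12·60 + 42 → 12:42, same day
→ 2021-12-24 12:42 SLT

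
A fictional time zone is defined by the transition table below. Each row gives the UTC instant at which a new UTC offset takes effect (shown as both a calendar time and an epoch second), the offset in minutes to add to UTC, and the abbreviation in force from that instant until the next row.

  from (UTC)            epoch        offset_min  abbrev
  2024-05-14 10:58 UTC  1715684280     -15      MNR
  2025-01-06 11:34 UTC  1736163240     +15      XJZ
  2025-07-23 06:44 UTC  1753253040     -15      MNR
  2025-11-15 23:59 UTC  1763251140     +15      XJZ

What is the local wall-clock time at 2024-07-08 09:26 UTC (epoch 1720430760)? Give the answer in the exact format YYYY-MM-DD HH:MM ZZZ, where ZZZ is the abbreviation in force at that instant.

Query: 2024-07-08 09:26 UTC
Rule 1/4 (MNR, -00:15): 2024-05-14 10:58 UTC ≤ query < 2025-01-06 11:34 UTC
9·60 + 26 - 15 = 551 min
551 = 0·1440 + 551; 551 = 9·60 + 11 → 09:11, same day
→ 2024-07-08 09:11 MNR

2024-07-08 09:11 MNR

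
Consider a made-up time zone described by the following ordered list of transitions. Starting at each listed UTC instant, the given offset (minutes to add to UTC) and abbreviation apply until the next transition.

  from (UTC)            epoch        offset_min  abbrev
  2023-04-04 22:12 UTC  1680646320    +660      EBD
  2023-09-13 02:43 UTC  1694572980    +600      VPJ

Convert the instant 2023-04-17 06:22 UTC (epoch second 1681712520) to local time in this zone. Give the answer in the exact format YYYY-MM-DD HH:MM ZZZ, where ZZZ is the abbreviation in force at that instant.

Query: 2023-04-17 06:22 UTC
Rule 1/2 (EBD, +11:00): 2023-04-04 22:12 UTC ≤ query < 2023-09-13 02:43 UTC
6·60 + 22 + 660 = 1042 min
1042 = 0·1440 + 1042; 1042 = 17·60 + 22 → 17:22, same day
→ 2023-04-17 17:22 EBD

2023-04-17 17:22 EBD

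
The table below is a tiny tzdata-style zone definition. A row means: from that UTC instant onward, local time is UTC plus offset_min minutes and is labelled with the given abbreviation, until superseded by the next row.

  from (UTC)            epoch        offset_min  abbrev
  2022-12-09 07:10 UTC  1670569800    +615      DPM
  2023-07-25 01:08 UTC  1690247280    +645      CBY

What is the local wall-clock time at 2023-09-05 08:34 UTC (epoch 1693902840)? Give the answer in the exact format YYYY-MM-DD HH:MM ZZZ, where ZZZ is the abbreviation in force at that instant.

2023-09-05 19:19 CBY

Query: 2023-09-05 08:34 UTC
Rule 2/2 (CBY, +10:45): 2023-07-25 01:08 UTC ≤ query < +∞
8·60 + 34 + 645 = 1159 min
1159 = 0·1440 + 1159; 1159 = 19·60 + 19 → 19:19, same day
→ 2023-09-05 19:19 CBY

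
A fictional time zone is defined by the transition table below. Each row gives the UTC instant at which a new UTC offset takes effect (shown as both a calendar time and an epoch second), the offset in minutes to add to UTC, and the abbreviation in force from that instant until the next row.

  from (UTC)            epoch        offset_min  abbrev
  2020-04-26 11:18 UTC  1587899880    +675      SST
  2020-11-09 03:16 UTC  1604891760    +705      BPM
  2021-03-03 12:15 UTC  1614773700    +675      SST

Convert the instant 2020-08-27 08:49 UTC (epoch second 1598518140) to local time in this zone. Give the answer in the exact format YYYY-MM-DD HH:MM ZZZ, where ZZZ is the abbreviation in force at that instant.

Query: 2020-08-27 08:49 UTC
Rule 1/3 (SST, +11:15): 2020-04-26 11:18 UTC ≤ query < 2020-11-09 03:16 UTC
8·60 + 49 + 675 = 1204 min
1204 = 0·1440 + 1204; 1204 = 20·60 + 4 → 20:04, same day
→ 2020-08-27 20:04 SST

2020-08-27 20:04 SST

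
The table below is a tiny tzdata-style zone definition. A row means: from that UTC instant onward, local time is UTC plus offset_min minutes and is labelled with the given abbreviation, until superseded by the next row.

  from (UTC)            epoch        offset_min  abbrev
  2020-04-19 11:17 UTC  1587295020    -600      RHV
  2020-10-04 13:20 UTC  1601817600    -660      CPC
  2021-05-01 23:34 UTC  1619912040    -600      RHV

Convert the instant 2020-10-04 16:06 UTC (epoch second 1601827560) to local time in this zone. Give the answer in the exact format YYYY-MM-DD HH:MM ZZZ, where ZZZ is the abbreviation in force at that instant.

Query: 2020-10-04 16:06 UTC
Rule 2/3 (CPC, -11:00): 2020-10-04 13:20 UTC ≤ query < 2021-05-01 23:34 UTC
16·60 + 6 - 660 = 306 min
306 = 0·1440 + 306; 306 = 5·60 + 6 → 05:06, same day
→ 2020-10-04 05:06 CPC

2020-10-04 05:06 CPC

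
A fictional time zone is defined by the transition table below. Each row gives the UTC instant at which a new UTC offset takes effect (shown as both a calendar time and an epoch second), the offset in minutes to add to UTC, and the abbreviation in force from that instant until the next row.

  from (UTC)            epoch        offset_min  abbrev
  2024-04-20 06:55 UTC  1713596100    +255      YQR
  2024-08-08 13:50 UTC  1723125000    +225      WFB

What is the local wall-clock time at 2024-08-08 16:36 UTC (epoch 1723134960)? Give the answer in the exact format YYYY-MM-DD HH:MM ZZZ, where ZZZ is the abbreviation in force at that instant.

2024-08-08 20:21 WFB

Query: 2024-08-08 16:36 UTC
Rule 2/2 (WFB, +03:45): 2024-08-08 13:50 UTC ≤ query < +∞
16·60 + 36 + 225 = 1221 min
1221 = 0·1440 + 1221; 1221 = 20·60 + 21 → 20:21, same day
→ 2024-08-08 20:21 WFB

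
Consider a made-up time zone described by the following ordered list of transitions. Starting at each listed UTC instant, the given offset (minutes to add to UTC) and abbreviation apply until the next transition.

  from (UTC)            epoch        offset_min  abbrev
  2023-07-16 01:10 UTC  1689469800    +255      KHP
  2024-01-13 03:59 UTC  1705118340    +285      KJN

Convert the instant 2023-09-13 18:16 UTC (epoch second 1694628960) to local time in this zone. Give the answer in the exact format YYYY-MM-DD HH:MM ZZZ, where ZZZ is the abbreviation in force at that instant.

2023-09-13 22:31 KHP

Query: 2023-09-13 18:16 UTC
Rule 1/2 (KHP, +04:15): 2023-07-16 01:10 UTC ≤ query < 2024-01-13 03:59 UTC
18·60 + 16 + 255 = 1351 min
1351 = 0·1440 + 1351; 1351 = 22·60 + 31 → 22:31, same day
→ 2023-09-13 22:31 KHP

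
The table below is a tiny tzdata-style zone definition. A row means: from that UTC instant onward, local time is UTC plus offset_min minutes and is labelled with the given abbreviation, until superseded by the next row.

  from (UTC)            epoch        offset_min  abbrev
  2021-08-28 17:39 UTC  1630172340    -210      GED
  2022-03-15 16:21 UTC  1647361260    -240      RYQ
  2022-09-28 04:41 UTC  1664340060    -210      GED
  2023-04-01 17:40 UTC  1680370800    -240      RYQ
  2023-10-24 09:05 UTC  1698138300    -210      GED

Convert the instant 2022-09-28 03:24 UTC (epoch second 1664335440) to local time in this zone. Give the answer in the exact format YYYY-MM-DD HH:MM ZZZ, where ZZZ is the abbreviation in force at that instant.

Query: 2022-09-28 03:24 UTC
Rule 2/5 (RYQ, -04:00): 2022-03-15 16:21 UTC ≤ query < 2022-09-28 04:41 UTC
3·60 + 24 - 240 = -36 min
-36 = -1·1440 + 1404; 1404 = 23·60 + 24 → 23:24, 2022-09-28 - 1 day = 2022-09-27
→ 2022-09-27 23:24 RYQ

2022-09-27 23:24 RYQ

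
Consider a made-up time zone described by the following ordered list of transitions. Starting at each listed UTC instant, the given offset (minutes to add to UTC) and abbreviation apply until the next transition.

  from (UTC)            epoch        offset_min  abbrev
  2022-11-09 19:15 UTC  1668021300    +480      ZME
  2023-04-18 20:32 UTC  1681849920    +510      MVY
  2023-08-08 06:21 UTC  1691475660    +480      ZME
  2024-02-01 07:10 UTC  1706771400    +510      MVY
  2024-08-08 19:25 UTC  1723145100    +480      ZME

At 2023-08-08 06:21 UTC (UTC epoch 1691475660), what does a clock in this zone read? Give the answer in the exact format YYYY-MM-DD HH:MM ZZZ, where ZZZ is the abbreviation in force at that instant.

Query: 2023-08-08 06:21 UTC
Rule 3/5 (ZME, +08:00): 2023-08-08 06:21 UTC ≤ query < 2024-02-01 07:10 UTC
6·60 + 21 + 480 = 861 min
861 = 0·1440 + 861; 861 = 14·60 + 21 → 14:21, same day
→ 2023-08-08 14:21 ZME

2023-08-08 14:21 ZME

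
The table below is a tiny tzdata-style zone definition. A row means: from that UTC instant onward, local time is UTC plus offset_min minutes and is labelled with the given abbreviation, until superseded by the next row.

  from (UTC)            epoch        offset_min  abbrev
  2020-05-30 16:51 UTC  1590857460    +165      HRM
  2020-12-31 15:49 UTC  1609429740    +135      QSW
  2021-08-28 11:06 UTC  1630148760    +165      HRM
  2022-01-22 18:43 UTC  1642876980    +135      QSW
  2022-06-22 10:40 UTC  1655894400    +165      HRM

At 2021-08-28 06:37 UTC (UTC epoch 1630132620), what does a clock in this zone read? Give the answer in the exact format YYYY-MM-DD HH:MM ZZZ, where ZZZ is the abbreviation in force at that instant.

Query: 2021-08-28 06:37 UTC
Rule 2/5 (QSW, +02:15): 2020-12-31 15:49 UTC ≤ query < 2021-08-28 11:06 UTC
6·60 + 37 + 135 = 532 min
532 = 0·1440 + 532; 532 = 8·60 + 52 → 08:52, same day
→ 2021-08-28 08:52 QSW

2021-08-28 08:52 QSW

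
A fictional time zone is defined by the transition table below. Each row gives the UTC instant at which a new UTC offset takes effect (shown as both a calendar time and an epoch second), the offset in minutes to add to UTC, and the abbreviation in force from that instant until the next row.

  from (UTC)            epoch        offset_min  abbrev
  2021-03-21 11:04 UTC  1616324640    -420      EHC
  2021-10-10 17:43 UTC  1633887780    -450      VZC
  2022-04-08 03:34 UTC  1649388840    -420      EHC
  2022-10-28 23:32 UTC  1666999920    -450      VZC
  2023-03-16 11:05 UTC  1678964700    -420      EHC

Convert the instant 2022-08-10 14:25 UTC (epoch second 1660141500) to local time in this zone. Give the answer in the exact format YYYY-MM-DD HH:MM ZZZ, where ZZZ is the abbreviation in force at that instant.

Query: 2022-08-10 14:25 UTC
Rule 3/5 (EHC, -07:00): 2022-04-08 03:34 UTC ≤ query < 2022-10-28 23:32 UTC
14·60 + 25 - 420 = 445 min
445 = 0·1440 + 445; 445 = 7·60 + 25 → 07:25, same day
→ 2022-08-10 07:25 EHC

2022-08-10 07:25 EHC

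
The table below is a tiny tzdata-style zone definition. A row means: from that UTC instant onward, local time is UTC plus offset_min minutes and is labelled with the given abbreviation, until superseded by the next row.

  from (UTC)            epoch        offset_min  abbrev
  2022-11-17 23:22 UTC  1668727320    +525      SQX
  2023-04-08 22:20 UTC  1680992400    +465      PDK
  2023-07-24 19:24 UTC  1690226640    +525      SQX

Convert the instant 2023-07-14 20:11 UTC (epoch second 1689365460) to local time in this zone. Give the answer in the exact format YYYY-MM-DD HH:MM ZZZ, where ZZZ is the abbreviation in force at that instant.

2023-07-15 03:56 PDK

Query: 2023-07-14 20:11 UTC
Rule 2/3 (PDK, +07:45): 2023-04-08 22:20 UTC ≤ query < 2023-07-24 19:24 UTC
20·60 + 11 + 465 = 1676 min
1676 = 1·1440 + 236; 236 = 3·60 + 56 → 03:56, 2023-07-14 + 1 day = 2023-07-15
→ 2023-07-15 03:56 PDK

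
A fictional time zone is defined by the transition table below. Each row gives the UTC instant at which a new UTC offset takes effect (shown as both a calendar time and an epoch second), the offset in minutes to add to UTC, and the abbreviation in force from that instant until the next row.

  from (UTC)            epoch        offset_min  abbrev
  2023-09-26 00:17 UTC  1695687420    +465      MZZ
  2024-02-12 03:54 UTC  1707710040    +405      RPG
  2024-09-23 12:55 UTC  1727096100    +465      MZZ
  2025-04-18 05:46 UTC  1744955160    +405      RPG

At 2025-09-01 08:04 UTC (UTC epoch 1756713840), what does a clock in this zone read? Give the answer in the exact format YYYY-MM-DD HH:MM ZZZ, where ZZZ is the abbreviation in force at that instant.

Query: 2025-09-01 08:04 UTC
Rule 4/4 (RPG, +06:45): 2025-04-18 05:46 UTC ≤ query < +∞
8·60 + 4 + 405 = 889 min
889 = 0·1440 + 889; 889 = 14·60 + 49 → 14:49, same day
→ 2025-09-01 14:49 RPG

2025-09-01 14:49 RPG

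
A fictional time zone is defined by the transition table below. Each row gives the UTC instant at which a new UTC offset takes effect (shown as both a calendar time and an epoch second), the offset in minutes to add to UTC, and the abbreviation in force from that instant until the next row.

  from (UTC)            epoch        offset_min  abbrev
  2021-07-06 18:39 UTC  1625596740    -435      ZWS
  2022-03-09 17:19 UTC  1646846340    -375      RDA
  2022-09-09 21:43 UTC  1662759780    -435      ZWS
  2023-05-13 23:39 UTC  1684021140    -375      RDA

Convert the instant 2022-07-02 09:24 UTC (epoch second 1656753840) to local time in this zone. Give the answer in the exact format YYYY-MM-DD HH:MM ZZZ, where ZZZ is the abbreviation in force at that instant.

Query: 2022-07-02 09:24 UTC
Rule 2/4 (RDA, -06:15): 2022-03-09 17:19 UTC ≤ query < 2022-09-09 21:43 UTC
9·60 + 24 - 375 = 189 min
189 = 0·1440 + 189; 189 = 3·60 + 9 → 03:09, same day
→ 2022-07-02 03:09 RDA

2022-07-02 03:09 RDA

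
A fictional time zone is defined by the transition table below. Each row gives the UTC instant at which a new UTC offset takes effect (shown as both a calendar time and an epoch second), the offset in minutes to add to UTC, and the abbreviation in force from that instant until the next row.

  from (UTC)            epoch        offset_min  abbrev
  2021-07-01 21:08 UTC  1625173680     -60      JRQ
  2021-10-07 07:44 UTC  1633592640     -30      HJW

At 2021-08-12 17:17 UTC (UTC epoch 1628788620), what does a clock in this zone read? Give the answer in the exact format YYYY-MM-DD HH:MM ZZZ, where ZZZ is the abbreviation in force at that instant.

2021-08-12 16:17 JRQ

Query: 2021-08-12 17:17 UTC
Rule 1/2 (JRQ, -01:00): 2021-07-01 21:08 UTC ≤ query < 2021-10-07 07:44 UTC
17·60 + 17 - 60 = 977 min
977 = 0·1440 + 977; 977 = 16·60 + 17 → 16:17, same day
→ 2021-08-12 16:17 JRQ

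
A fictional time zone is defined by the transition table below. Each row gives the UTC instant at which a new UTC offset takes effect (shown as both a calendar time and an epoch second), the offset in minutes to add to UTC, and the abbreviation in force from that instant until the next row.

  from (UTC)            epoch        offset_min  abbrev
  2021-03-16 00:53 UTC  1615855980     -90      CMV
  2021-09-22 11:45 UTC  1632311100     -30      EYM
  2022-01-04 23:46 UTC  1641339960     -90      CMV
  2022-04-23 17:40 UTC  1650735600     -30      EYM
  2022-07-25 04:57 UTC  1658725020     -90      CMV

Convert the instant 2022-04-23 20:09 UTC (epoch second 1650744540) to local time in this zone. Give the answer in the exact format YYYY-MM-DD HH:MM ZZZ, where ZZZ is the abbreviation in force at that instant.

2022-04-23 19:39 EYM

Query: 2022-04-23 20:09 UTC
Rule 4/5 (EYM, -00:30): 2022-04-23 17:40 UTC ≤ query < 2022-07-25 04:57 UTC
20·60 + 9 - 30 = 1179 min
1179 = 0·1440 + 1179; 1179 = 19·60 + 39 → 19:39, same day
→ 2022-04-23 19:39 EYM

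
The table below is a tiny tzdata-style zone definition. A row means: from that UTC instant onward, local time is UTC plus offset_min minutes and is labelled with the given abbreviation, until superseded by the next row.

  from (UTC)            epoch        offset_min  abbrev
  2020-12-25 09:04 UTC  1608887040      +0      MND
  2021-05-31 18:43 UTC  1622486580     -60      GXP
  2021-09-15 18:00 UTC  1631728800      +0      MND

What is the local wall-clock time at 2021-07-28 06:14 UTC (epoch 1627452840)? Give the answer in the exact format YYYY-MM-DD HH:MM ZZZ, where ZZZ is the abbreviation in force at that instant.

Query: 2021-07-28 06:14 UTC
Rule 2/3 (GXP, -01:00): 2021-05-31 18:43 UTC ≤ query < 2021-09-15 18:00 UTC
6·60 + 14 - 60 = 314 min
314 = 0·1440 + 314; 314 = 5·60 + 14 → 05:14, same day
→ 2021-07-28 05:14 GXP

2021-07-28 05:14 GXP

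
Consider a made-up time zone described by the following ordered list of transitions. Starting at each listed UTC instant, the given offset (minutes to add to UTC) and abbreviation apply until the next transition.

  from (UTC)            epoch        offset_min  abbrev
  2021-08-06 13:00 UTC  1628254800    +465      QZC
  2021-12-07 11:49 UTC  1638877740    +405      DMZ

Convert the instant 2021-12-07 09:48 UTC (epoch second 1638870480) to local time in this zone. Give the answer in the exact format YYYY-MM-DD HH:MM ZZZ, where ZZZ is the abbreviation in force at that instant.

2021-12-07 17:33 QZC

Query: 2021-12-07 09:48 UTC
Rule 1/2 (QZC, +07:45): 2021-08-06 13:00 UTC ≤ query < 2021-12-07 11:49 UTC
9·60 + 48 + 465 = 1053 min
1053 = 0·1440 + 1053; 1053 = 17·60 + 33 → 17:33, same day
→ 2021-12-07 17:33 QZC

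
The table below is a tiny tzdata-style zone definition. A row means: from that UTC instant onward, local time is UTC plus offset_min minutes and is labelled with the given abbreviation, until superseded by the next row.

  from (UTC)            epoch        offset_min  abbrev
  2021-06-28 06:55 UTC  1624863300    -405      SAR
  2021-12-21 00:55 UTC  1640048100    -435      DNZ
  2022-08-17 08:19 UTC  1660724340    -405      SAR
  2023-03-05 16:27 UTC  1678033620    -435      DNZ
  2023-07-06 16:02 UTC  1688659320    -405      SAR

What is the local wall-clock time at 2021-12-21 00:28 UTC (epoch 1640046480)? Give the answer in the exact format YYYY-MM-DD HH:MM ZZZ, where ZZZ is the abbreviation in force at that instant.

2021-12-20 17:43 SAR

Query: 2021-12-21 00:28 UTC
Rule 1/5 (SAR, -06:45): 2021-06-28 06:55 UTC ≤ query < 2021-12-21 00:55 UTC
0·60 + 28 - 405 = -377 min
-377 = -1·1440 + 1063; 1063 = 17·60 + 43 → 17:43, 2021-12-21 - 1 day = 2021-12-20
→ 2021-12-20 17:43 SAR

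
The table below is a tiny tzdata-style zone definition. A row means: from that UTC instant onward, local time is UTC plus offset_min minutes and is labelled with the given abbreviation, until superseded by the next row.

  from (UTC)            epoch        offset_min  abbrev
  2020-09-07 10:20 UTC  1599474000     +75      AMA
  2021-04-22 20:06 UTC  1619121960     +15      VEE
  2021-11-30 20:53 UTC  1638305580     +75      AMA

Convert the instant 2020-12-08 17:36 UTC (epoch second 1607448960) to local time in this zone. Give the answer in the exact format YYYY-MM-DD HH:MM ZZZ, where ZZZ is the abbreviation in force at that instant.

Query: 2020-12-08 17:36 UTC
Rule 1/3 (AMA, +01:15): 2020-09-07 10:20 UTC ≤ query < 2021-04-22 20:06 UTC
17·60 + 36 + 75 = 1131 min
1131 = 0·1440 + 1131; 1131 = 18·60 + 51 → 18:51, same day
→ 2020-12-08 18:51 AMA

2020-12-08 18:51 AMA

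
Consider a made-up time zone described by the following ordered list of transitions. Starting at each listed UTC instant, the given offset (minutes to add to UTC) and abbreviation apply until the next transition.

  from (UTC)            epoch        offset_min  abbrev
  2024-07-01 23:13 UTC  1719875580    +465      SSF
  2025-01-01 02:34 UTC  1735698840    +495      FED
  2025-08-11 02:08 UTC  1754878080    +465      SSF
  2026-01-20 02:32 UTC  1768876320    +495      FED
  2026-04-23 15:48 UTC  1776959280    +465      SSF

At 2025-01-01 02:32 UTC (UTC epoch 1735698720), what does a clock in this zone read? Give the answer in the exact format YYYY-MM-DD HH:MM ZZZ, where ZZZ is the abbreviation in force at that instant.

2025-01-01 10:17 SSF

Query: 2025-01-01 02:32 UTC
Rule 1/5 (SSF, +07:45): 2024-07-01 23:13 UTC ≤ query < 2025-01-01 02:34 UTC
2·60 + 32 + 465 = 617 min
617 = 0·1440 + 617; 617 = 10·60 + 17 → 10:17, same day
→ 2025-01-01 10:17 SSF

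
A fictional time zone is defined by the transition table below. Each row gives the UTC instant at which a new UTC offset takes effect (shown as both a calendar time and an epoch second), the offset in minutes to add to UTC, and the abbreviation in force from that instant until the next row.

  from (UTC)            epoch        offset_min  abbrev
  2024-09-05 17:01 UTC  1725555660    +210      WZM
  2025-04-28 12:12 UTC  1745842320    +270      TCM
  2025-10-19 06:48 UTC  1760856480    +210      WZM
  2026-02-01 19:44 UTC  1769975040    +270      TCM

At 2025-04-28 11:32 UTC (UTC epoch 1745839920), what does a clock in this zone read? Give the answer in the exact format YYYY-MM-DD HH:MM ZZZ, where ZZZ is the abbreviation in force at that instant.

2025-04-28 15:02 WZM

Query: 2025-04-28 11:32 UTC
Rule 1/4 (WZM, +03:30): 2024-09-05 17:01 UTC ≤ query < 2025-04-28 12:12 UTC
11·60 + 32 + 210 = 902 min
902 = 0·1440 + 902; 902 = 15·60 + 2 → 15:02, same day
→ 2025-04-28 15:02 WZM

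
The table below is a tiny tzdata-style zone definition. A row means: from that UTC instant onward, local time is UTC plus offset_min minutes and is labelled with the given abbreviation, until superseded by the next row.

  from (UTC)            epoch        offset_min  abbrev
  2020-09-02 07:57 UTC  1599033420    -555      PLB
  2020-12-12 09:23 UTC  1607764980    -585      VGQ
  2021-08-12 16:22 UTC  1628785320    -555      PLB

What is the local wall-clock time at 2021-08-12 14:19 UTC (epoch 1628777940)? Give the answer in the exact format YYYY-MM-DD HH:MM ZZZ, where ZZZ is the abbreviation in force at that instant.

2021-08-12 04:34 VGQ

Query: 2021-08-12 14:19 UTC
Rule 2/3 (VGQ, -09:45): 2020-12-12 09:23 UTC ≤ query < 2021-08-12 16:22 UTC
14·60 + 19 - 585 = 274 min
274 = 0·1440 + 274; 274 = 4·60 + 34 → 04:34, same day
→ 2021-08-12 04:34 VGQ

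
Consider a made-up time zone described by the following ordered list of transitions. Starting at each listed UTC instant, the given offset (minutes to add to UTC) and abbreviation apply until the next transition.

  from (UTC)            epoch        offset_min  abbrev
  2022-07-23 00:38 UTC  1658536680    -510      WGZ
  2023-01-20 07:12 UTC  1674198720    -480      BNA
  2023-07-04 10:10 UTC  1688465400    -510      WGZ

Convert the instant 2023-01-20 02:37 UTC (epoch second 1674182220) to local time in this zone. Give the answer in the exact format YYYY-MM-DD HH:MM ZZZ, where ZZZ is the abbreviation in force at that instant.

Query: 2023-01-20 02:37 UTC
Rule 1/3 (WGZ, -08:30): 2022-07-23 00:38 UTC ≤ query < 2023-01-20 07:12 UTC
2·60 + 37 - 510 = -353 min
-353 = -1·1440 + 1087; 1087 = 18·60 + 7 → 18:07, 2023-01-20 - 1 day = 2023-01-19
→ 2023-01-19 18:07 WGZ

2023-01-19 18:07 WGZ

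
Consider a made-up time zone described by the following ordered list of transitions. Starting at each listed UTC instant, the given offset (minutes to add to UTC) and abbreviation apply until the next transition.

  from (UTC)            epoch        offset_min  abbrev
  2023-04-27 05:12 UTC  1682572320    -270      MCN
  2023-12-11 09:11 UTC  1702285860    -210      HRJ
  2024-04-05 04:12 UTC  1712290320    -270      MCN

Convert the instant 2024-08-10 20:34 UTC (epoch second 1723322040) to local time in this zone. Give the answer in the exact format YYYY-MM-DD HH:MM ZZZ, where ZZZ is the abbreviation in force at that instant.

Query: 2024-08-10 20:34 UTC
Rule 3/3 (MCN, -04:30): 2024-04-05 04:12 UTC ≤ query < +∞
20·60 + 34 - 270 = 964 min
964 = 0·1440 + 964; 964 = 16·60 + 4 → 16:04, same day
→ 2024-08-10 16:04 MCN

2024-08-10 16:04 MCN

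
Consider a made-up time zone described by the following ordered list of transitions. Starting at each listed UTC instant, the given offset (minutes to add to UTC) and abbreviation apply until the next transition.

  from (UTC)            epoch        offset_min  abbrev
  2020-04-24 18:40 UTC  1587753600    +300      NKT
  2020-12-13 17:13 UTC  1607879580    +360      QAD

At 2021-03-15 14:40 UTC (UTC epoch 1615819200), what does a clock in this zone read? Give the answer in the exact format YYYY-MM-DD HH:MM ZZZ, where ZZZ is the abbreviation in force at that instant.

2021-03-15 20:40 QAD

Query: 2021-03-15 14:40 UTC
Rule 2/2 (QAD, +06:00): 2020-12-13 17:13 UTC ≤ query < +∞
14·60 + 40 + 360 = 1240 min
1240 = 0·1440 + 1240; 1240 = 20·60 + 40 → 20:40, same day
→ 2021-03-15 20:40 QAD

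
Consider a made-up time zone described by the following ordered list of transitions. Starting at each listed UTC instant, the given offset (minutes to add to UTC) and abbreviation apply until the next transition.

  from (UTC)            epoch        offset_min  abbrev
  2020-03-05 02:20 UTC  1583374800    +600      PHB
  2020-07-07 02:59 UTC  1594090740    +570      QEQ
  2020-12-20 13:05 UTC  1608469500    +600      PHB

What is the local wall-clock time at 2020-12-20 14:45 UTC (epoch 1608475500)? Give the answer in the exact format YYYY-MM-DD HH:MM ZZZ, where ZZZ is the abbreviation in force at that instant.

2020-12-21 00:45 PHB

Query: 2020-12-20 14:45 UTC
Rule 3/3 (PHB, +10:00): 2020-12-20 13:05 UTC ≤ query < +∞
14·60 + 45 + 600 = 1485 min
1485 = 1·1440 + 45; 45 = 0·60 + 45 → 00:45, 2020-12-20 + 1 day = 2020-12-21
→ 2020-12-21 00:45 PHB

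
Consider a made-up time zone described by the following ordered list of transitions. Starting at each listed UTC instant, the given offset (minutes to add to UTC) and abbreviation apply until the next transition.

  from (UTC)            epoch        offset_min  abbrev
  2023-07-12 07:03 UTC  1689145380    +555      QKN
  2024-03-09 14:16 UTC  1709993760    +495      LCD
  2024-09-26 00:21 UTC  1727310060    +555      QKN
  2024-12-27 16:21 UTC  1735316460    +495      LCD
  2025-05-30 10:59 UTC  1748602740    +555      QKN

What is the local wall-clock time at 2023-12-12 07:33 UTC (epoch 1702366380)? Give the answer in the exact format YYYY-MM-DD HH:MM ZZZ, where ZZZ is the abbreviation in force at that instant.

Query: 2023-12-12 07:33 UTC
Rule 1/5 (QKN, +09:15): 2023-07-12 07:03 UTC ≤ query < 2024-03-09 14:16 UTC
7·60 + 33 + 555 = 1008 min
1008 = 0·1440 + 1008; 1008 = 16·60 + 48 → 16:48, same day
→ 2023-12-12 16:48 QKN

2023-12-12 16:48 QKN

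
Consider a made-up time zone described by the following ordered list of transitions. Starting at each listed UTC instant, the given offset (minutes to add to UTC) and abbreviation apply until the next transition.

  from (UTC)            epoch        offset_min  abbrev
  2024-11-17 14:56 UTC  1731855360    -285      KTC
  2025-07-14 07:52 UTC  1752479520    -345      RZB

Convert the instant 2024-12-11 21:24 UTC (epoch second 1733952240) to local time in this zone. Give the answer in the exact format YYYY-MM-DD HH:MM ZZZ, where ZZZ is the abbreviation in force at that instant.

2024-12-11 16:39 KTC

Query: 2024-12-11 21:24 UTC
Rule 1/2 (KTC, -04:45): 2024-11-17 14:56 UTC ≤ query < 2025-07-14 07:52 UTC
21·60 + 24 - 285 = 999 min
999 = 0·1440 + 999; 999 = 16·60 + 39 → 16:39, same day
→ 2024-12-11 16:39 KTC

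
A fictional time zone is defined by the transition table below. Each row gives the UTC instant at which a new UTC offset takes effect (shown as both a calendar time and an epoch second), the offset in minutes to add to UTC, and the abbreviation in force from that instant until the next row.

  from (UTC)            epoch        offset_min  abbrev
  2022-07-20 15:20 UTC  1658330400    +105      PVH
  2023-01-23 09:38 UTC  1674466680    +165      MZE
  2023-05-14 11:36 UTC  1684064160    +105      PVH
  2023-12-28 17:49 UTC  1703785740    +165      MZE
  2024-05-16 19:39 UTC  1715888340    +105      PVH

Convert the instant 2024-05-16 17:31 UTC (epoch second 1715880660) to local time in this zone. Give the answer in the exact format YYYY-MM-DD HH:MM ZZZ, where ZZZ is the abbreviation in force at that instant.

2024-05-16 20:16 MZE

Query: 2024-05-16 17:31 UTC
Rule 4/5 (MZE, +02:45): 2023-12-28 17:49 UTC ≤ query < 2024-05-16 19:39 UTC
17·60 + 31 + 165 = 1216 min
1216 = 0·1440 + 1216; 1216 = 20·60 + 16 → 20:16, same day
→ 2024-05-16 20:16 MZE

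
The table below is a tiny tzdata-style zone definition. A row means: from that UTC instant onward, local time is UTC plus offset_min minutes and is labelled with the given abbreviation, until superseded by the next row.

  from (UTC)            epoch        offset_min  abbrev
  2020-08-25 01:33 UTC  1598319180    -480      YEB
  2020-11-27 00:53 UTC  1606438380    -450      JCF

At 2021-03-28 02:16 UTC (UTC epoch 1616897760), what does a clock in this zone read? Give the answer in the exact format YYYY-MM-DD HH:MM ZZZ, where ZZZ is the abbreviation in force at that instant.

Query: 2021-03-28 02:16 UTC
Rule 2/2 (JCF, -07:30): 2020-11-27 00:53 UTC ≤ query < +∞
2·60 + 16 - 450 = -314 min
-314 = -1·1440 + 1126; 1126 = 18·60 + 46 → 18:46, 2021-03-28 - 1 day = 2021-03-27
→ 2021-03-27 18:46 JCF

2021-03-27 18:46 JCF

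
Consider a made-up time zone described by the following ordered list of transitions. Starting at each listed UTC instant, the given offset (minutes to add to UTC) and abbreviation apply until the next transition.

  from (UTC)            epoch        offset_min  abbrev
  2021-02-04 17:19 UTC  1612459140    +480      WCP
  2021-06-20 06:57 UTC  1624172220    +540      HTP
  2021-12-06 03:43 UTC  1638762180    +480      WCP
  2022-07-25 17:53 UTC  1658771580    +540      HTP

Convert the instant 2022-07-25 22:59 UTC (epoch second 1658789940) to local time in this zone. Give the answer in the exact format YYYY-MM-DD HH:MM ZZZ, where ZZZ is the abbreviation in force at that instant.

2022-07-26 07:59 HTP

Query: 2022-07-25 22:59 UTC
Rule 4/4 (HTP, +09:00): 2022-07-25 17:53 UTC ≤ query < +∞
22·60 + 59 + 540 = 1919 min
1919 = 1·1440 + 479; 479 = 7·60 + 59 → 07:59, 2022-07-25 + 1 day = 2022-07-26
→ 2022-07-26 07:59 HTP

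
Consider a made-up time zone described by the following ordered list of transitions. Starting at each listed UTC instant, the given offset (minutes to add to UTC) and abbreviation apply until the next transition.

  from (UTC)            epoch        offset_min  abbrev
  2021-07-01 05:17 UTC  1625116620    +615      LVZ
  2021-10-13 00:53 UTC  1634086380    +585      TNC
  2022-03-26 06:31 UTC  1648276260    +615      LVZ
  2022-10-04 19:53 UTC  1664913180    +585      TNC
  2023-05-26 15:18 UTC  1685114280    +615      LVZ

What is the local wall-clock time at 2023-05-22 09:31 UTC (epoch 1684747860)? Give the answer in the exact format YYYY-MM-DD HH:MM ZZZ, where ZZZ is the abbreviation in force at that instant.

2023-05-22 19:16 TNC

Query: 2023-05-22 09:31 UTC
Rule 4/5 (TNC, +09:45): 2022-10-04 19:53 UTC ≤ query < 2023-05-26 15:18 UTC
9·60 + 31 + 585 = 1156 min
1156 = 0·1440 + 1156; 1156 = 19·60 + 16 → 19:16, same day
→ 2023-05-22 19:16 TNC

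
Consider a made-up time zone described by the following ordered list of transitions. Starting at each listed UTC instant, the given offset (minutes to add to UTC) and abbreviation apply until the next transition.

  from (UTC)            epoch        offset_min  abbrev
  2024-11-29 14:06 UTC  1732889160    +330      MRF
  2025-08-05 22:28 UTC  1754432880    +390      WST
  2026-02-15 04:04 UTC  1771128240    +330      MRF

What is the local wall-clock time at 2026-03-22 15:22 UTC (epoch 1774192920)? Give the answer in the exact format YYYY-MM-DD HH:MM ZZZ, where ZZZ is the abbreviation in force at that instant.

Query: 2026-03-22 15:22 UTC
Rule 3/3 (MRF, +05:30): 2026-02-15 04:04 UTC ≤ query < +∞
15·60 + 22 + 330 = 1252 min
1252 = 0·1440 + 1252; 1252 = 20·60 + 52 → 20:52, same day
→ 2026-03-22 20:52 MRF

2026-03-22 20:52 MRF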